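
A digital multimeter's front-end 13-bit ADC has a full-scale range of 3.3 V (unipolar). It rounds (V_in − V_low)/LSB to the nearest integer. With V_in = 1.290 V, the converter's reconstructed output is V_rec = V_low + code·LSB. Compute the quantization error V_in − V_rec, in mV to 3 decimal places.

0.132 mV

LSB = 3.3/2^13 = 402.83 µV.
Scaled input = 3202.3273 LSBs, so code = 3202.
Reconstructed: 1.2898682 V.
V_in − V_rec = 0.000131836 V = 0.132 mV.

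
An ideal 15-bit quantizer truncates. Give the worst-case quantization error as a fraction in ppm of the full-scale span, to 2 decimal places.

30.52 ppm

Truncating → worst-case error = 1 LSB = V_FS/2^15, so 1e+06/32768 = 30.5176 ppm of full scale.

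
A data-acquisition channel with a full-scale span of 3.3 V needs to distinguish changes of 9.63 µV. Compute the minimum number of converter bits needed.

19 bits

Number of steps required ≥ 3.3 V / 9.63 µV = 342679.13.
Need 2^N ≥ 342679.13; 2^18 = 262144, 2^19 = 524288.
Minimum N = 19.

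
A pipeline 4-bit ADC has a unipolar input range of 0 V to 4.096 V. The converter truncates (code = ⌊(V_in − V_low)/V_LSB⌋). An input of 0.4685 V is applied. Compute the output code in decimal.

code 1

Full-scale span = 4.096 V; LSB = 4.096/2^4 = 256.000 mV.
Input sits at 1.830 steps above V_low.
So the output code is 1.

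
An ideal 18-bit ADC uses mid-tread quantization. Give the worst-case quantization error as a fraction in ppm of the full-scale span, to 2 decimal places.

1.91 ppm

Rounding → worst-case error = ½ LSB = V_FS/2^19, so 1e+06/524288 = 1.90735 ppm of full scale.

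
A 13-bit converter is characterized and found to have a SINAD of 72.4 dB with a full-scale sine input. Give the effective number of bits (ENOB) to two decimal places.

11.73 bits

ENOB = (SINAD − 1.76) / 6.02 = (72.4 − 1.76)/6.02 = 11.734.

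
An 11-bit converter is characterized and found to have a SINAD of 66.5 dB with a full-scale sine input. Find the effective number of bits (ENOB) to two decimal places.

ENOB = (SINAD − 1.76) / 6.02 = (66.5 − 1.76)/6.02 = 10.754.

10.75 bits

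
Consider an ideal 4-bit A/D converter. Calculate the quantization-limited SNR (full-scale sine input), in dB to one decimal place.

25.8 dB

SNR ≈ 6.02·N + 1.76 dB = 6.02·4 + 1.76 = 25.84 dB.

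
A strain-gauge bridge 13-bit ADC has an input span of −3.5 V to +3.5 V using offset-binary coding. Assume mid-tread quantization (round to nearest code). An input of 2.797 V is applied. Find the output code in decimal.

With 8192 levels over 7 V, one step is 0.854 mV.
Input sits at 7369.289 steps above V_low.
So the output code is 7369.

code 7369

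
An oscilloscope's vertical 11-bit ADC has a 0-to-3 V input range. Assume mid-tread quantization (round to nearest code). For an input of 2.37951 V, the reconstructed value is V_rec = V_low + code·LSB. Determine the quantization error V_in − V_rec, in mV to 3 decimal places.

One LSB is 3 V / 2048 = 1.465 mV.
(V_in − V_low)/LSB = (2.37951 − 0)/0.00146484 = 1624.4122 → code 1624 (round).
Reconstructed: 2.3789062 V.
Difference: 0.00060375 V → 0.604 mV.

0.604 mV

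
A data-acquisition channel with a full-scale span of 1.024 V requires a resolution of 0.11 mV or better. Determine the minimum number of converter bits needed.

Number of steps required ≥ 1.024 V / 0.11 mV = 9309.09.
Need 2^N ≥ 9309.09; 2^13 = 8192, 2^14 = 16384.
Minimum N = 14.

14 bits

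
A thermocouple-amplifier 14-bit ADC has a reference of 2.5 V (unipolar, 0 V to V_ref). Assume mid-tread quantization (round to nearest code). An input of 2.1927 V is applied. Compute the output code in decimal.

LSB = 2.5 V / 16384 = 152.59 µV.
Input sits at 14370.079 steps above V_low.
So the output code is 14370.

code 14370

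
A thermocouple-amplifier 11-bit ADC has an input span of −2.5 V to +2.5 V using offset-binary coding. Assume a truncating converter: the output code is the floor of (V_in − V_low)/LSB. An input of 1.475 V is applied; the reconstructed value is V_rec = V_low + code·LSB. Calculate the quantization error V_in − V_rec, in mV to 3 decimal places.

0.391 mV

One LSB is 5 V / 2048 = 2.441 mV.
(V_in − V_low)/LSB = (1.475 − (−2.5))/0.00244141 = 1628.1600 → code 1628 (floor).
Code 1628 maps back to (−2.5) + 1628×0.00244141 V = 1.4746094 V.
Difference: 0.000390625 V → 0.391 mV.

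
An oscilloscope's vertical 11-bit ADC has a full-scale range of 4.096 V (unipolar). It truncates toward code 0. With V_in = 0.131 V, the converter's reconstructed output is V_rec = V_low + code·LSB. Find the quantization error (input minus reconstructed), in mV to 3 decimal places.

1.000 mV

One LSB is 4.096 V / 2048 = 2.000 mV.
(V_in − V_low)/LSB = (0.131 − 0)/0.002 = 65.5000 → code 65 (floor).
Code 65 maps back to 0 + 65×0.002 V = 0.13 V.
V_in − V_rec = 0.001 V = 1.000 mV.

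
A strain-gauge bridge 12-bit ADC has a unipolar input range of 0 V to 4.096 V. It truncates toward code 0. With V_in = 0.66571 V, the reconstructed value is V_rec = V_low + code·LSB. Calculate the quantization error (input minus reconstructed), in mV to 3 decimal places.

0.710 mV

Step size: 4.096 V ÷ 2^12 = 1.000 mV.
Scaled input = 665.7100 LSBs, so code = 665.
Code 665 maps back to 0 + 665×0.001 V = 0.665 V.
Difference: 0.00071 V → 0.710 mV.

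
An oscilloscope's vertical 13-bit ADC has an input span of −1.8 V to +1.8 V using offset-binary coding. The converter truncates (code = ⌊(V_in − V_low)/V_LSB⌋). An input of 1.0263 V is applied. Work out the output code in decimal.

With 8192 levels over 3.6 V, one step is 439.45 µV.
(V_in − V_low)/LSB = (1.0263 − (−1.8)) / 0.000439453 = 6431.403.
Floor → code 6431.

code 6431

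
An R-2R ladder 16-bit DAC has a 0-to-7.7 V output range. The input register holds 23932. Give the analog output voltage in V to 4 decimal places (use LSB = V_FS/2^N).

2.8118 V

LSB = 7.7 V / 2^16 = 117.49 µV.
V_out = 0 + 23932 × 0.000117493 V = 2.81183 V.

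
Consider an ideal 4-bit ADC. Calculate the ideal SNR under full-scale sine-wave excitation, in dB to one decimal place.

25.8 dB

SNR ≈ 6.02·N + 1.76 dB = 6.02·4 + 1.76 = 25.84 dB.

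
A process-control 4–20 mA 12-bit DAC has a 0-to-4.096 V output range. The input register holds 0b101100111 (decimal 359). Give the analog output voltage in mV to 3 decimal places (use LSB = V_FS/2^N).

LSB = 4.096 V / 2^12 = 1.000 mV.
Code 0b101100111 = 359 decimal.
V_out = 0 + 359 × 0.001 V = 0.359 V.
= 359.000 mV.

359.000 mV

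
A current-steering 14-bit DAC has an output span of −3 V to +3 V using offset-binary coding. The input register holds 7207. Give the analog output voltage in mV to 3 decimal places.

-360.718 mV

LSB = 6 V / 2^14 = 366.21 µV.
V_out = (−3) + 7207 × 0.000366211 V = -0.360718 V.
= -360.718 mV.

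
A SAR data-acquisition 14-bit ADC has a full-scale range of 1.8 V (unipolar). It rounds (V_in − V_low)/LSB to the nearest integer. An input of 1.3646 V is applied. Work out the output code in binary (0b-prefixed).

LSB = 1.8 V / 16384 = 109.86 µV.
(1.3646 − 0) / 0.000109863 = 12420.892 LSBs.
Round → code 12421.
In binary (0b-prefixed): 0b11000010000101.

code 0b11000010000101 (decimal 12421)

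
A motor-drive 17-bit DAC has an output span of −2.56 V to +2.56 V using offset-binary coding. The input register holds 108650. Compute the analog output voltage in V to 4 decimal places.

LSB = 5.12 V / 2^17 = 39.06 µV.
V_out = (−2.56) + 108650 × 3.90625e-05 V = 1.68414 V.

1.6841 V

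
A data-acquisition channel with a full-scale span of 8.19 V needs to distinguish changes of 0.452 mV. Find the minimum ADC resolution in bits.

Number of steps required ≥ 8.19 V / 0.452 mV = 18119.47.
Need 2^N ≥ 18119.47; 2^14 = 16384, 2^15 = 32768.
Minimum N = 15.

15 bits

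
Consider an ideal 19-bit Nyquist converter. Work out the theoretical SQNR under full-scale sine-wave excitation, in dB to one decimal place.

SNR ≈ 6.02·N + 1.76 dB = 6.02·19 + 1.76 = 116.14 dB.

116.1 dB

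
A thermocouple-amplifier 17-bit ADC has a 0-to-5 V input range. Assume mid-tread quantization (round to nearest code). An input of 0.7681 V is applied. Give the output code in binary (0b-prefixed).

code 0b100111010100111 (decimal 20135)

LSB = 5 V / 131072 = 38.15 µV.
Input sits at 20135.281 steps above V_low.
So the output code is 20135.
In binary (0b-prefixed): 0b100111010100111.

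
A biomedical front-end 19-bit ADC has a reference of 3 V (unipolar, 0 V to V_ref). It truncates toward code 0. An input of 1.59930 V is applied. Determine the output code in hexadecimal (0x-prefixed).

Full-scale span = 3 V; LSB = 3/2^19 = 5.72 µV.
(1.59930 − 0) / 5.72205e-06 = 279497.933 LSBs.
⌊·⌋(279497.933) = 279497.
In hexadecimal (0x-prefixed): 0x443C9.

code 0x443C9 (decimal 279497)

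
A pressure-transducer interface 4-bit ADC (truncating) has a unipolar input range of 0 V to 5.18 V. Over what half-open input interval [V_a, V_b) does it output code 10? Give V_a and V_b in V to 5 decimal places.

[3.23750 V, 3.56125 V)

LSB = 5.18/2^4 = 323.750 mV.
V_a = V_low + 10·LSB = 3.2375 V; V_b = V_low + 11·LSB = 3.56125 V.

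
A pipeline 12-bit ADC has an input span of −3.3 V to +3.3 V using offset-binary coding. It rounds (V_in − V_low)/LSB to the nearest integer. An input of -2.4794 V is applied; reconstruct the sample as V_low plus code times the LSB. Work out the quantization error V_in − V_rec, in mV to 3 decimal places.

LSB = 6.6/2^12 = 1.611 mV.
(V_in − V_low)/LSB = (-2.4794 − (−3.3))/0.00161133 = 509.2693 → code 509 (round).
V_rec = (−3.3) + 509·0.00161133 = -2.479834 V.
Difference: 0.000433984 V → 0.434 mV.

0.434 mV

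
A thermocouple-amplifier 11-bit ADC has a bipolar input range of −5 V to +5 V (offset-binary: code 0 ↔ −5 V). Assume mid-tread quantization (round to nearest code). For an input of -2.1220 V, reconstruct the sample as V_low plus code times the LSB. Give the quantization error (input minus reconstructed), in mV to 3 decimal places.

Step size: 10 V ÷ 2^11 = 4.883 mV.
(V_in − V_low)/LSB = (-2.1220 − (−5))/0.00488281 = 589.4144 → code 589 (round).
V_rec = (−5) + 589·0.00488281 = -2.1240234 V.
Error = -2.1220 − (−2.1240234) = 0.00202344 V = 2.023 mV.

2.023 mV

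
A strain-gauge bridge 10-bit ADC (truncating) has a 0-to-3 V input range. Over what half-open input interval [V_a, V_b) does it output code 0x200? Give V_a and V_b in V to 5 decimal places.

LSB = 3/2^10 = 2.930 mV.
Code 0x200 = 512 decimal.
V_a = V_low + 512·LSB = 1.5 V; V_b = V_low + 513·LSB = 1.50293 V.

[1.50000 V, 1.50293 V)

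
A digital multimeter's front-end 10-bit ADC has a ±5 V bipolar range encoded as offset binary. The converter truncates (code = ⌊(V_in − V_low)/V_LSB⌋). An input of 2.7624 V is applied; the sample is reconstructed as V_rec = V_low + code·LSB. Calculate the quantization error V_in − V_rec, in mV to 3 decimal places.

Step size: 10 V ÷ 2^10 = 9.766 mV.
(V_in − V_low)/LSB = (2.7624 − (−5))/0.00976562 = 794.8698 → code 794 (floor).
Code 794 maps back to (−5) + 794×0.00976562 V = 2.7539062 V.
V_in − V_rec = 0.00849375 V = 8.494 mV.

8.494 mV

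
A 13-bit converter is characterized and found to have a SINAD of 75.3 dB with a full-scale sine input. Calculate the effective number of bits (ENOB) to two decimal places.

ENOB = (SINAD − 1.76) / 6.02 = (75.3 − 1.76)/6.02 = 12.216.

12.22 bits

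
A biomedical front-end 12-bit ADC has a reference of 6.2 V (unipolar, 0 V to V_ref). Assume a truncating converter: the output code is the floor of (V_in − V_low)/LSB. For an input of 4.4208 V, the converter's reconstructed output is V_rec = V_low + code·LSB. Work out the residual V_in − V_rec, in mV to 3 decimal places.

LSB = 6.2/2^12 = 1.514 mV.
(V_in − V_low)/LSB = (4.4208 − 0)/0.00151367 = 2920.5801 → code 2920 (floor).
V_rec = 0 + 2920·0.00151367 = 4.4199219 V.
V_in − V_rec = 0.000878125 V = 0.878 mV.

0.878 mV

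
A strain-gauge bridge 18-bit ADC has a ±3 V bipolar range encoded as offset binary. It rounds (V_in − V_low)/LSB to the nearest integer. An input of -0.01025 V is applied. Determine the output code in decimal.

code 130624

With 262144 levels over 6 V, one step is 22.89 µV.
(V_in − V_low)/LSB = (-0.01025 − (−3)) / 2.28882e-05 = 130624.171.
round(130624.171) = 130624.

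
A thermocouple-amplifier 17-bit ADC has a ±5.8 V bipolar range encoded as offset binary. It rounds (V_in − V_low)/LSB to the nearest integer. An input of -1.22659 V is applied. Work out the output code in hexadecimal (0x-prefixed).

code 0xC9DC (decimal 51676)

With 131072 levels over 11.6 V, one step is 88.50 µV.
(-1.22659 − (−5.8)) / 8.8501e-05 = 51676.379 LSBs.
round(51676.379) = 51676.
In hexadecimal (0x-prefixed): 0xC9DC.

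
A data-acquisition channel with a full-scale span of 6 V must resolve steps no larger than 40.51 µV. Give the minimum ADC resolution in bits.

Number of steps required ≥ 6 V / 40.51 µV = 148111.58.
Need 2^N ≥ 148111.58; 2^17 = 131072, 2^18 = 262144.
Minimum N = 18.

18 bits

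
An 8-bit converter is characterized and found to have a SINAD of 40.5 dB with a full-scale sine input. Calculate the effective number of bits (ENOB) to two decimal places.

6.44 bits

ENOB = (SINAD − 1.76) / 6.02 = (40.5 − 1.76)/6.02 = 6.435.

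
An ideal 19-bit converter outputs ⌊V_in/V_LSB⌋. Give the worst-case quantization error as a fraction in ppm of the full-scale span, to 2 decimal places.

Truncating → worst-case error = 1 LSB = V_FS/2^19, so 1e+06/524288 = 1.90735 ppm of full scale.

1.91 ppm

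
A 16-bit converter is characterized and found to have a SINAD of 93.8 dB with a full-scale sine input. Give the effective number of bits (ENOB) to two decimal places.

ENOB = (SINAD − 1.76) / 6.02 = (93.8 − 1.76)/6.02 = 15.289.

15.29 bits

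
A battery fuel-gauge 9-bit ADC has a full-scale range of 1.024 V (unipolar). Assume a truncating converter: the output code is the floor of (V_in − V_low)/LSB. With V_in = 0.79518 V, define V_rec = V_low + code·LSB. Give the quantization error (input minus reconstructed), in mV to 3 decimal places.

LSB = 1.024/2^9 = 2.000 mV.
(0.79518 − 0)/0.002 = 397.5900; ⌊·⌋ gives code 397.
V_rec = 0 + 397·0.002 = 0.794 V.
V_in − V_rec = 0.00118 V = 1.180 mV.

1.180 mV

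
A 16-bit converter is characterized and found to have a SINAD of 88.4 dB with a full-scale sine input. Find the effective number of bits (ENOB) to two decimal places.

ENOB = (SINAD − 1.76) / 6.02 = (88.4 − 1.76)/6.02 = 14.392.

14.39 bits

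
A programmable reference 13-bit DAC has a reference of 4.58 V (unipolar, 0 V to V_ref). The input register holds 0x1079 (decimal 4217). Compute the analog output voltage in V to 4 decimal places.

LSB = 4.58 V / 2^13 = 0.559 mV.
Code 0x1079 = 4217 decimal.
V_out = 0 + 4217 × 0.000559082 V = 2.35765 V.

2.3576 V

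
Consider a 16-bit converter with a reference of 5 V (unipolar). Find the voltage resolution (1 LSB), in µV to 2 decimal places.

76.29 µV

Full-scale span = 5 V.
LSB = 5 / 2^16 = 5 / 65536 = 7.62939e-05 V = 76.29 µV.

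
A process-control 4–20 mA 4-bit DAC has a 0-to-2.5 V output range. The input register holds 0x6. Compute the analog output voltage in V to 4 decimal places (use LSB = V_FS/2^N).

LSB = 2.5 V / 2^4 = 156.250 mV.
Code 0x6 = 6 decimal.
V_out = 0 + 6 × 0.15625 V = 0.9375 V.

0.9375 V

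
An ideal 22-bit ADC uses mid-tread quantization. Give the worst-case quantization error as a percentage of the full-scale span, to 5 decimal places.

Rounding → worst-case error = ½ LSB = V_FS/2^23, so 100/8388608 = 1.19209e-05 % of full scale.

0.00001 %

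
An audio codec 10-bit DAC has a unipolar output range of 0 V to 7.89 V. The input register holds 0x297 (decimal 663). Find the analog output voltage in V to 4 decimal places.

5.1085 V

LSB = 7.89 V / 2^10 = 7.705 mV.
Code 0x297 = 663 decimal.
V_out = 0 + 663 × 0.00770508 V = 5.10847 V.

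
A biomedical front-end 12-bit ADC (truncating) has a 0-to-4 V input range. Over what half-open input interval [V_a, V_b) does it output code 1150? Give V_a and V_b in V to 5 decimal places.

LSB = 4/2^12 = 0.977 mV.
V_a = V_low + 1150·LSB = 1.12305 V; V_b = V_low + 1151·LSB = 1.12402 V.

[1.12305 V, 1.12402 V)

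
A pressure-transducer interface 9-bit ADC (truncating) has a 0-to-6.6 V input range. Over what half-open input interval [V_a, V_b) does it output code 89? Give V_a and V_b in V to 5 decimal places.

LSB = 6.6/2^9 = 12.891 mV.
V_a = V_low + 89·LSB = 1.14727 V; V_b = V_low + 90·LSB = 1.16016 V.

[1.14727 V, 1.16016 V)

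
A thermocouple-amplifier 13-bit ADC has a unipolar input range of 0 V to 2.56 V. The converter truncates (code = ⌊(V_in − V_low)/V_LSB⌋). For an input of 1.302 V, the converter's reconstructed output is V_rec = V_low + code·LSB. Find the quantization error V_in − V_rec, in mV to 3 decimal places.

0.125 mV

One LSB is 2.56 V / 8192 = 312.50 µV.
(1.302 − 0)/0.0003125 = 4166.4000; ⌊·⌋ gives code 4166.
Reconstructed: 1.301875 V.
Error = 1.302 − 1.301875 = 0.000125 V = 0.125 mV.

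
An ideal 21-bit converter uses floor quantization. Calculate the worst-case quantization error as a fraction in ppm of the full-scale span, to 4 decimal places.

Truncating → worst-case error = 1 LSB = V_FS/2^21, so 1e+06/2097152 = 0.476837 ppm of full scale.

0.4768 ppm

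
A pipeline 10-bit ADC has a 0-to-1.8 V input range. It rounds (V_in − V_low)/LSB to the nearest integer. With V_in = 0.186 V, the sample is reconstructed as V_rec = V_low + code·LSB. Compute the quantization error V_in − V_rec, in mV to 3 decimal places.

Step size: 1.8 V ÷ 2^10 = 1.758 mV.
(0.186 − 0)/0.00175781 = 105.8133; round gives code 106.
Reconstructed: 0.18632813 V.
Error = 0.186 − 0.18632813 = -0.000328125 V = -0.328 mV.

-0.328 mV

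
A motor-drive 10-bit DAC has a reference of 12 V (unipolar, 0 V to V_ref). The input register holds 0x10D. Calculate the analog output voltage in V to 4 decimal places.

LSB = 12 V / 2^10 = 11.719 mV.
Code 0x10D = 269 decimal.
V_out = 0 + 269 × 0.0117188 V = 3.15234 V.

3.1523 V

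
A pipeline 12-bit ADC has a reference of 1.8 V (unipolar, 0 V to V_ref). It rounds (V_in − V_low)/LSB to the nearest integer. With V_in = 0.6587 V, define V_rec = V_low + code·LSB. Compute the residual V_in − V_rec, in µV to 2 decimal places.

LSB = 1.8/2^12 = 439.45 µV.
(0.6587 − 0)/0.000439453 = 1498.9084; round gives code 1499.
V_rec = 0 + 1499·0.000439453 = 0.65874023 V.
Error = 0.6587 − 0.65874023 = -4.02344e-05 V = -40.23 µV.

-40.23 µV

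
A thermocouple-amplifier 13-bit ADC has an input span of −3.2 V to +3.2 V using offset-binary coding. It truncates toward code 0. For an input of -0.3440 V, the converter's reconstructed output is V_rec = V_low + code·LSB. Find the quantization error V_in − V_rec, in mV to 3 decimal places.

Step size: 6.4 V ÷ 2^13 = 0.781 mV.
(V_in − V_low)/LSB = (-0.3440 − (−3.2))/0.00078125 = 3655.6800 → code 3655 (floor).
Code 3655 maps back to (−3.2) + 3655×0.00078125 V = -0.34453125 V.
Error = -0.3440 − (−0.34453125) = 0.00053125 V = 0.531 mV.

0.531 mV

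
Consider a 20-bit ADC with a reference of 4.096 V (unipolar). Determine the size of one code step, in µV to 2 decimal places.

Full-scale span = 4.096 V.
LSB = 4.096 / 2^20 = 4.096 / 1048576 = 3.90625e-06 V = 3.91 µV.

3.91 µV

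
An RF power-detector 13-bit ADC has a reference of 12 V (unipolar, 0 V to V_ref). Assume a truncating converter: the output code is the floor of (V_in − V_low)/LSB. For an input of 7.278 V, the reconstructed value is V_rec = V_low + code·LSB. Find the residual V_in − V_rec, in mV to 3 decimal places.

0.656 mV

Step size: 12 V ÷ 2^13 = 1.465 mV.
(7.278 − 0)/0.00146484 = 4968.4480; ⌊·⌋ gives code 4968.
Reconstructed: 7.2773438 V.
V_in − V_rec = 0.00065625 V = 0.656 mV.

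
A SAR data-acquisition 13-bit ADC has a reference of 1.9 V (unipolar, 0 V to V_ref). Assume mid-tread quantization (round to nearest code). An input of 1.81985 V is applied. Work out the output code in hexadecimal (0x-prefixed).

Full-scale span = 1.9 V; LSB = 1.9/2^13 = 231.93 µV.
Input sits at 7846.427 steps above V_low.
So the output code is 7846.
In hexadecimal (0x-prefixed): 0x1EA6.

code 0x1EA6 (decimal 7846)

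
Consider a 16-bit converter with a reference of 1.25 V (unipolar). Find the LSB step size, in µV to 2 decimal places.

Full-scale span = 1.25 V.
LSB = 1.25 / 2^16 = 1.25 / 65536 = 1.90735e-05 V = 19.07 µV.

19.07 µV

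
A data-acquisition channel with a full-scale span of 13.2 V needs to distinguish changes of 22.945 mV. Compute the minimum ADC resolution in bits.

10 bits

Number of steps required ≥ 13.2 V / 22.945 mV = 575.29.
Need 2^N ≥ 575.29; 2^9 = 512, 2^10 = 1024.
Minimum N = 10.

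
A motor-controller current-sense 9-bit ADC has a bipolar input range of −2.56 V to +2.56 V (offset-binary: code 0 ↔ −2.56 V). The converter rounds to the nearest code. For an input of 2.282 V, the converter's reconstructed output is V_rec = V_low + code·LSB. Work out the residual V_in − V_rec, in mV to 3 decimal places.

LSB = 5.12/2^9 = 10.000 mV.
Scaled input = 484.2000 LSBs, so code = 484.
V_rec = (−2.56) + 484·0.01 = 2.28 V.
Difference: 0.002 V → 2.000 mV.

2.000 mV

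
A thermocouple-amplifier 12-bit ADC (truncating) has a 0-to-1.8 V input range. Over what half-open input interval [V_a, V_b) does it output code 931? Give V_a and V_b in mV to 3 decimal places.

LSB = 1.8/2^12 = 439.45 µV.
V_a = V_low + 931·LSB = 0.409131 V; V_b = V_low + 932·LSB = 0.40957 V.

[409.131 mV, 409.570 mV)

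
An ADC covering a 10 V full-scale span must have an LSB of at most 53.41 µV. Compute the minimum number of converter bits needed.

18 bits

Number of steps required ≥ 10 V / 53.41 µV = 187230.86.
Need 2^N ≥ 187230.86; 2^17 = 131072, 2^18 = 262144.
Minimum N = 18.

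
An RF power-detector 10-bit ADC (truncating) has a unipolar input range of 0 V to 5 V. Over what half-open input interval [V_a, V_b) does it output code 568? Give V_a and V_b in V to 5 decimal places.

[2.77344 V, 2.77832 V)

LSB = 5/2^10 = 4.883 mV.
V_a = V_low + 568·LSB = 2.77344 V; V_b = V_low + 569·LSB = 2.77832 V.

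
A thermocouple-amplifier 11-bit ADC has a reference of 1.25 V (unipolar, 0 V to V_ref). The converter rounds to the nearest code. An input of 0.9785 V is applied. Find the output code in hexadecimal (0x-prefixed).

LSB = 1.25 V / 2048 = 0.610 mV.
Input sits at 1603.174 steps above V_low.
round(1603.174) = 1603.
In hexadecimal (0x-prefixed): 0x643.

code 0x643 (decimal 1603)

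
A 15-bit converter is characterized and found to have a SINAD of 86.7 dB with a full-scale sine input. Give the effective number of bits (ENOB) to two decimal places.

14.11 bits

ENOB = (SINAD − 1.76) / 6.02 = (86.7 − 1.76)/6.02 = 14.110.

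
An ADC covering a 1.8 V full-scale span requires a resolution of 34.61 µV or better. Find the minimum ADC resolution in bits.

Number of steps required ≥ 1.8 V / 34.61 µV = 52008.09.
Need 2^N ≥ 52008.09; 2^15 = 32768, 2^16 = 65536.
Minimum N = 16.

16 bits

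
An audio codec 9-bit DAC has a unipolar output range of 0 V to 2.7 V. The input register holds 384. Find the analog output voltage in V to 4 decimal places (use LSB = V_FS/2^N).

LSB = 2.7 V / 2^9 = 5.273 mV.
V_out = 0 + 384 × 0.00527344 V = 2.025 V.

2.0250 V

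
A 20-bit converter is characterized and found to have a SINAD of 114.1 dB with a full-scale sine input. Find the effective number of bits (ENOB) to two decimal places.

ENOB = (SINAD − 1.76) / 6.02 = (114.1 − 1.76)/6.02 = 18.661.

18.66 bits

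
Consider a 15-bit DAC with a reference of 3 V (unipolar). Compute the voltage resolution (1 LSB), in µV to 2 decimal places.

Full-scale span = 3 V.
LSB = 3 / 2^15 = 3 / 32768 = 9.15527e-05 V = 91.55 µV.

91.55 µV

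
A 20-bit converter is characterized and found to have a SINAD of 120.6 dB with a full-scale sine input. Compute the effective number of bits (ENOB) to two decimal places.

19.74 bits

ENOB = (SINAD − 1.76) / 6.02 = (120.6 − 1.76)/6.02 = 19.741.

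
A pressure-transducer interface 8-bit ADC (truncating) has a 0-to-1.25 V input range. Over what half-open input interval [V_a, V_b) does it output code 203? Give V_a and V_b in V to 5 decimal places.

[0.99121 V, 0.99609 V)

LSB = 1.25/2^8 = 4.883 mV.
V_a = V_low + 203·LSB = 0.991211 V; V_b = V_low + 204·LSB = 0.996094 V.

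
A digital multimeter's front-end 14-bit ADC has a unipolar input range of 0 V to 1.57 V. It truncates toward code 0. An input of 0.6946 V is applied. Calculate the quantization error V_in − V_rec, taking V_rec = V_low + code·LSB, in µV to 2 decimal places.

One LSB is 1.57 V / 16384 = 95.83 µV.
(0.6946 − 0)/9.58252e-05 = 7248.6155; ⌊·⌋ gives code 7248.
V_rec = 0 + 7248·9.58252e-05 = 0.69454102 V.
V_in − V_rec = 5.89844e-05 V = 58.98 µV.

58.98 µV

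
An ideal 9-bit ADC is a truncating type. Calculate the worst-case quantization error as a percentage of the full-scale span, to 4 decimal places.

0.1953 %

Truncating → worst-case error = 1 LSB = V_FS/2^9, so 100/512 = 0.195312 % of full scale.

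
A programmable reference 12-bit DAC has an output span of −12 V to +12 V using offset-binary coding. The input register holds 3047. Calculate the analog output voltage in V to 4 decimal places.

5.8535 V

LSB = 24 V / 2^12 = 5.859 mV.
V_out = (−12) + 3047 × 0.00585938 V = 5.85352 V.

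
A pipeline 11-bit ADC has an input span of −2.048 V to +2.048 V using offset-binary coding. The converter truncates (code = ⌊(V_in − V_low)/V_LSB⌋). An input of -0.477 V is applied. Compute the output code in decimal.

Full-scale span = 4.096 V; LSB = 4.096/2^11 = 2.000 mV.
(-0.477 − (−2.048)) / 0.002 = 785.500 LSBs.
⌊·⌋(785.500) = 785.

code 785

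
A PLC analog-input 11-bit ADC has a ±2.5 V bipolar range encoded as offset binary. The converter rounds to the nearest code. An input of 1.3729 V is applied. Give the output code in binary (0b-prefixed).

code 0b11000110010 (decimal 1586)

Full-scale span = 5 V; LSB = 5/2^11 = 2.441 mV.
(1.3729 − (−2.5)) / 0.00244141 = 1586.340 LSBs.
So the output code is 1586.
In binary (0b-prefixed): 0b11000110010.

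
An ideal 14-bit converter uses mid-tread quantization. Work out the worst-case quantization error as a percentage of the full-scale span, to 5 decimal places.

Rounding → worst-case error = ½ LSB = V_FS/2^15, so 100/32768 = 0.00305176 % of full scale.

0.00305 %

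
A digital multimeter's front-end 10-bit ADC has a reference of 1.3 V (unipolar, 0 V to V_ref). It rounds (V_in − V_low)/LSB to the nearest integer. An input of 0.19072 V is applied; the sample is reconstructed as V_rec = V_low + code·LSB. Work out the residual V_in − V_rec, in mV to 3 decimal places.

0.290 mV

Step size: 1.3 V ÷ 2^10 = 1.270 mV.
(0.19072 − 0)/0.00126953 = 150.2287; round gives code 150.
Code 150 maps back to 0 + 150×0.00126953 V = 0.19042969 V.
Error = 0.19072 − 0.19042969 = 0.000290312 V = 0.290 mV.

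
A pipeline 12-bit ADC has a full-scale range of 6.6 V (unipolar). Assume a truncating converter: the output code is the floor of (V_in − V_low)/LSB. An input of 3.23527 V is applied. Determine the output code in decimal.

code 2007

LSB = 6.6 V / 4096 = 1.611 mV.
(3.23527 − 0) / 0.00161133 = 2007.828 LSBs.
⌊·⌋(2007.828) = 2007.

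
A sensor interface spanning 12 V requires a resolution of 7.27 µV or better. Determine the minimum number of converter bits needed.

21 bits

Number of steps required ≥ 12 V / 7.27 µV = 1650618.98.
Need 2^N ≥ 1650618.98; 2^20 = 1048576, 2^21 = 2097152.
Minimum N = 21.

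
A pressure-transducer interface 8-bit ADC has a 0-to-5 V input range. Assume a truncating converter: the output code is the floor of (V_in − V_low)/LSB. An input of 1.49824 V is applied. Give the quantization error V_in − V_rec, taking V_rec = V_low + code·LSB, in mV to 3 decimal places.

Step size: 5 V ÷ 2^8 = 19.531 mV.
(1.49824 − 0)/0.0195312 = 76.7099; ⌊·⌋ gives code 76.
V_rec = 0 + 76·0.0195312 = 1.484375 V.
V_in − V_rec = 0.013865 V = 13.865 mV.

13.865 mV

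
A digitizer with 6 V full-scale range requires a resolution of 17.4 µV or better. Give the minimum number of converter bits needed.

19 bits

Number of steps required ≥ 6 V / 17.4 µV = 344827.59.
Need 2^N ≥ 344827.59; 2^18 = 262144, 2^19 = 524288.
Minimum N = 19.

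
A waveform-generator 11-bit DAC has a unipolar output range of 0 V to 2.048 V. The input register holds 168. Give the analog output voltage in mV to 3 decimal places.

168.000 mV

LSB = 2.048 V / 2^11 = 1.000 mV.
V_out = 0 + 168 × 0.001 V = 0.168 V.
= 168.000 mV.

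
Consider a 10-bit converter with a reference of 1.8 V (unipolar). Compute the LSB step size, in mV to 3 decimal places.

Full-scale span = 1.8 V.
LSB = 1.8 / 2^10 = 1.8 / 1024 = 0.00175781 V = 1.758 mV.

1.758 mV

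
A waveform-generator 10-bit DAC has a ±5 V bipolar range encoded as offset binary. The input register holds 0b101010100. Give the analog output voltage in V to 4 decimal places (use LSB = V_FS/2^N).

LSB = 10 V / 2^10 = 9.766 mV.
Code 0b101010100 = 340 decimal.
V_out = (−5) + 340 × 0.00976562 V = -1.67969 V.

-1.6797 V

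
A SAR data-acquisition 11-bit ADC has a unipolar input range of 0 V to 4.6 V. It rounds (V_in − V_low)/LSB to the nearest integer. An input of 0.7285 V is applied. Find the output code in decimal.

LSB = 4.6 V / 2048 = 2.246 mV.
(V_in − V_low)/LSB = (0.7285 − 0) / 0.00224609 = 324.341.
round(324.341) = 324.

code 324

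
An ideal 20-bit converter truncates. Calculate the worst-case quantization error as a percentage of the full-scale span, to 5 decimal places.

0.00010 %

Truncating → worst-case error = 1 LSB = V_FS/2^20, so 100/1048576 = 9.53674e-05 % of full scale.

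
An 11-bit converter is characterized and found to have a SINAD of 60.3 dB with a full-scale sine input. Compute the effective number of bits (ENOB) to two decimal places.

ENOB = (SINAD − 1.76) / 6.02 = (60.3 − 1.76)/6.02 = 9.724.

9.72 bits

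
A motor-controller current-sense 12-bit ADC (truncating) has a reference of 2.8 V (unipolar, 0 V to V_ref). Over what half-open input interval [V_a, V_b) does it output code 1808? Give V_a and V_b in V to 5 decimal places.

LSB = 2.8/2^12 = 0.684 mV.
V_a = V_low + 1808·LSB = 1.23594 V; V_b = V_low + 1809·LSB = 1.23662 V.

[1.23594 V, 1.23662 V)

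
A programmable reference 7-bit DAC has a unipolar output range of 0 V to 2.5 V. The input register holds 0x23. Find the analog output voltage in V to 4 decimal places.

0.6836 V

LSB = 2.5 V / 2^7 = 19.531 mV.
Code 0x23 = 35 decimal.
V_out = 0 + 35 × 0.0195312 V = 0.683594 V.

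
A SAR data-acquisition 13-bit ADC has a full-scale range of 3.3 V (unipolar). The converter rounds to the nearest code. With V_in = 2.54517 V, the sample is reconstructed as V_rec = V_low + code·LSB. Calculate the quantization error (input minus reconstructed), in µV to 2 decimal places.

77.23 µV

LSB = 3.3/2^13 = 402.83 µV.
Scaled input = 6318.1917 LSBs, so code = 6318.
Code 6318 maps back to 0 + 6318×0.000402832 V = 2.5450928 V.
Error = 2.54517 − 2.5450928 = 7.72266e-05 V = 77.23 µV.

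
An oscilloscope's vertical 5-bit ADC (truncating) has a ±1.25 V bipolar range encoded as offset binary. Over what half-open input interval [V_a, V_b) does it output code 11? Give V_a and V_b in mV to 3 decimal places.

[-390.625 mV, -312.500 mV)

LSB = 2.5/2^5 = 78.125 mV.
V_a = V_low + 11·LSB = -0.390625 V; V_b = V_low + 12·LSB = -0.3125 V.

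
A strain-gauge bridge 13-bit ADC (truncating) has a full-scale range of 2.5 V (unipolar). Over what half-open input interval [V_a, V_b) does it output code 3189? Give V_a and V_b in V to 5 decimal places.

LSB = 2.5/2^13 = 305.18 µV.
V_a = V_low + 3189·LSB = 0.973206 V; V_b = V_low + 3190·LSB = 0.973511 V.

[0.97321 V, 0.97351 V)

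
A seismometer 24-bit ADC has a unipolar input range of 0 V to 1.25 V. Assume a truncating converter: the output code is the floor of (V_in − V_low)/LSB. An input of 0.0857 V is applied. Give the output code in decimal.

LSB = 1.25 V / 16777216 = 0.07 µV.
(0.0857 − 0) / 7.45058e-08 = 1150245.929 LSBs.
So the output code is 1150245.

code 1150245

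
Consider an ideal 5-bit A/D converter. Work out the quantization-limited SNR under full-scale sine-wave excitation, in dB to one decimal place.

31.9 dB

SNR ≈ 6.02·N + 1.76 dB = 6.02·5 + 1.76 = 31.86 dB.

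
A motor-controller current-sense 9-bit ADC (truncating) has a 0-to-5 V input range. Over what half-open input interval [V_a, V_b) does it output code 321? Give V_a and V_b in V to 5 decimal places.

[3.13477 V, 3.14453 V)

LSB = 5/2^9 = 9.766 mV.
V_a = V_low + 321·LSB = 3.13477 V; V_b = V_low + 322·LSB = 3.14453 V.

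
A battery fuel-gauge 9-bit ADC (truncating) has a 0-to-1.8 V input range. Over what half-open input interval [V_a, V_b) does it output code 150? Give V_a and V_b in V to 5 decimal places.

LSB = 1.8/2^9 = 3.516 mV.
V_a = V_low + 150·LSB = 0.527344 V; V_b = V_low + 151·LSB = 0.530859 V.

[0.52734 V, 0.53086 V)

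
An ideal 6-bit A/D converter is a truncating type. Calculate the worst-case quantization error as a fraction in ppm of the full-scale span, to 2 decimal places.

Truncating → worst-case error = 1 LSB = V_FS/2^6, so 1e+06/64 = 15625 ppm of full scale.

15625.00 ppm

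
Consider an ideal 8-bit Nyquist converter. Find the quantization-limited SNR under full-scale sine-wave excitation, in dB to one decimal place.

SNR ≈ 6.02·N + 1.76 dB = 6.02·8 + 1.76 = 49.92 dB.

49.9 dB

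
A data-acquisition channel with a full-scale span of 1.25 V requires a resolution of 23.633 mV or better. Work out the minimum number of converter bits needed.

6 bits

Number of steps required ≥ 1.25 V / 23.633 mV = 52.89.
Need 2^N ≥ 52.89; 2^5 = 32, 2^6 = 64.
Minimum N = 6.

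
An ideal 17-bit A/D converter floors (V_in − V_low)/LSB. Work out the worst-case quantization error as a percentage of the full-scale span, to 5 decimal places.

Truncating → worst-case error = 1 LSB = V_FS/2^17, so 100/131072 = 0.000762939 % of full scale.

0.00076 %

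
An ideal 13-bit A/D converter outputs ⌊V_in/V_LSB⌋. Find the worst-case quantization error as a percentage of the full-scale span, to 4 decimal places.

Truncating → worst-case error = 1 LSB = V_FS/2^13, so 100/8192 = 0.012207 % of full scale.

0.0122 %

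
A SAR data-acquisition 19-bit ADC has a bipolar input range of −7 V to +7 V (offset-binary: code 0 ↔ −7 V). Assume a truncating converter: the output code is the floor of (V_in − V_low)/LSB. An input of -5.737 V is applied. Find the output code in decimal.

LSB = 14 V / 524288 = 26.70 µV.
(V_in − V_low)/LSB = (-5.737 − (−7)) / 2.67029e-05 = 47298.267.
So the output code is 47298.

code 47298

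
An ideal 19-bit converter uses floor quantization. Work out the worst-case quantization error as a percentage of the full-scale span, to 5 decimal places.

0.00019 %

Truncating → worst-case error = 1 LSB = V_FS/2^19, so 100/524288 = 0.000190735 % of full scale.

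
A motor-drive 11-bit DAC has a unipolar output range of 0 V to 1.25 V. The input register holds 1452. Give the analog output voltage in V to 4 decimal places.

0.8862 V

LSB = 1.25 V / 2^11 = 0.610 mV.
V_out = 0 + 1452 × 0.000610352 V = 0.88623 V.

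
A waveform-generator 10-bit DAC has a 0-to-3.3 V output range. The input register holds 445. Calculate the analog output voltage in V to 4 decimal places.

1.4341 V

LSB = 3.3 V / 2^10 = 3.223 mV.
V_out = 0 + 445 × 0.00322266 V = 1.43408 V.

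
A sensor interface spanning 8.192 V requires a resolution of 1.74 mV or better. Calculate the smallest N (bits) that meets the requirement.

13 bits

Number of steps required ≥ 8.192 V / 1.74 mV = 4708.05.
Need 2^N ≥ 4708.05; 2^12 = 4096, 2^13 = 8192.
Minimum N = 13.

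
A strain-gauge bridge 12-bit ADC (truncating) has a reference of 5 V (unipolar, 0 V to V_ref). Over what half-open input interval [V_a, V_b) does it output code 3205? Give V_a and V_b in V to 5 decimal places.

LSB = 5/2^12 = 1.221 mV.
V_a = V_low + 3205·LSB = 3.91235 V; V_b = V_low + 3206·LSB = 3.91357 V.

[3.91235 V, 3.91357 V)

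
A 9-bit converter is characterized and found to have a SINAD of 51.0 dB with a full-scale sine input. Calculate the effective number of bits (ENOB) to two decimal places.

ENOB = (SINAD − 1.76) / 6.02 = (51.0 − 1.76)/6.02 = 8.179.

8.18 bits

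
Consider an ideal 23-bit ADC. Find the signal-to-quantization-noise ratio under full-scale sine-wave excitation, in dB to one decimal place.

140.2 dB

SNR ≈ 6.02·N + 1.76 dB = 6.02·23 + 1.76 = 140.22 dB.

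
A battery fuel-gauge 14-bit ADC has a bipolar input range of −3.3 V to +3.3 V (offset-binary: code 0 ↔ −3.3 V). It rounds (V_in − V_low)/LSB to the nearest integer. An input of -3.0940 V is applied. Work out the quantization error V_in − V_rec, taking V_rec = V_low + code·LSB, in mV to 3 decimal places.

0.153 mV

Step size: 6.6 V ÷ 2^14 = 402.83 µV.
Scaled input = 511.3794 LSBs, so code = 511.
V_rec = (−3.3) + 511·0.000402832 = -3.0941528 V.
V_in − V_rec = 0.000152832 V = 0.153 mV.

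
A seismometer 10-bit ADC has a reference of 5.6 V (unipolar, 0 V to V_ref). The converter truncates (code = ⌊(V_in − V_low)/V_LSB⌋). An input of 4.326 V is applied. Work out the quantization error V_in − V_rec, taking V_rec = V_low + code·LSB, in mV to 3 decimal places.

One LSB is 5.6 V / 1024 = 5.469 mV.
(V_in − V_low)/LSB = (4.326 − 0)/0.00546875 = 791.0400 → code 791 (floor).
V_rec = 0 + 791·0.00546875 = 4.3257813 V.
Error = 4.326 − 4.3257813 = 0.00021875 V = 0.219 mV.

0.219 mV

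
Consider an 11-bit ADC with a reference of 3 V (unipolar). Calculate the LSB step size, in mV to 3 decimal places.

Full-scale span = 3 V.
LSB = 3 / 2^11 = 3 / 2048 = 0.00146484 V = 1.465 mV.

1.465 mV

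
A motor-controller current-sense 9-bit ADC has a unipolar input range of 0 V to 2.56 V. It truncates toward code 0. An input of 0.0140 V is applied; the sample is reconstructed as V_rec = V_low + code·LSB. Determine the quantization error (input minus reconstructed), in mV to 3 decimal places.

Step size: 2.56 V ÷ 2^9 = 5.000 mV.
(0.0140 − 0)/0.005 = 2.8000; ⌊·⌋ gives code 2.
Code 2 maps back to 0 + 2×0.005 V = 0.01 V.
Error = 0.0140 − 0.01 = 0.004 V = 4.000 mV.

4.000 mV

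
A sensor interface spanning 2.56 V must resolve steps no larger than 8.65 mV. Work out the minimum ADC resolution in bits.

Number of steps required ≥ 2.56 V / 8.65 mV = 295.95.
Need 2^N ≥ 295.95; 2^8 = 256, 2^9 = 512.
Minimum N = 9.

9 bits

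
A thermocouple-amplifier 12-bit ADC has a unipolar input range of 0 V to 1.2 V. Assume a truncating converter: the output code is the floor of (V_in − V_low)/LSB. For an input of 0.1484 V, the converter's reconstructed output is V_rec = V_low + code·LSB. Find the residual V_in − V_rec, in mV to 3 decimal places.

0.158 mV

Step size: 1.2 V ÷ 2^12 = 292.97 µV.
(0.1484 − 0)/0.000292969 = 506.5387; ⌊·⌋ gives code 506.
V_rec = 0 + 506·0.000292969 = 0.14824219 V.
V_in − V_rec = 0.000157812 V = 0.158 mV.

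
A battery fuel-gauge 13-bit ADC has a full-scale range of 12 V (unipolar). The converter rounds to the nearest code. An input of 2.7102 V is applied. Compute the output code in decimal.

Full-scale span = 12 V; LSB = 12/2^13 = 1.465 mV.
(V_in − V_low)/LSB = (2.7102 − 0) / 0.00146484 = 1850.163.
So the output code is 1850.

code 1850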